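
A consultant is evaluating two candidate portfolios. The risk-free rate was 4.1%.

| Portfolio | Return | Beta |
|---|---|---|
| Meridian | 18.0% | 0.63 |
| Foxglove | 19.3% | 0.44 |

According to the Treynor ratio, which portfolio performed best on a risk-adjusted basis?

Foxglove

Meridian: Treynor = (18.0% − 4.1%) / 0.63 = 22.063
Foxglove: Treynor = (19.3% − 4.1%) / 0.44 = 34.545
Highest: Foxglove (34.545).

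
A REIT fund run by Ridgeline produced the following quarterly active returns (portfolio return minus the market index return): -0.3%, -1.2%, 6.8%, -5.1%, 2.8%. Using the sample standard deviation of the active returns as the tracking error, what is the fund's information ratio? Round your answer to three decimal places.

r̄ = (-0.3 − 1.2 + 6.8 − 5.1 + 2.8) / 5 = 0.6000%
Sample std dev = √[79.8200 / 4] = 4.4671%
IR = r̄ / tracking error = 0.6000 / 4.4671 = 0.1343

0.134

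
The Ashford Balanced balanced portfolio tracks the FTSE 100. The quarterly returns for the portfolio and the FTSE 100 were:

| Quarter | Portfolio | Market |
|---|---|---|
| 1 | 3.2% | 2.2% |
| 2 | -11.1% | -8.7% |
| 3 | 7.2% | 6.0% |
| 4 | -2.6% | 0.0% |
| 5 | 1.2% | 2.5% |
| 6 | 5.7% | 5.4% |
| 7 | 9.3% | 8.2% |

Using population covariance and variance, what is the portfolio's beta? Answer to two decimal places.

r̄p = 1.8429%,  r̄m = 2.2286%
Cov = Σ(rp − r̄p)(rm − r̄m) / 7 = 32.5859
Var(rm) = Σ(rm − r̄m)² / 7 = 26.3449
β = Cov / Var = 32.5859 / 26.3449 = 1.2369

1.24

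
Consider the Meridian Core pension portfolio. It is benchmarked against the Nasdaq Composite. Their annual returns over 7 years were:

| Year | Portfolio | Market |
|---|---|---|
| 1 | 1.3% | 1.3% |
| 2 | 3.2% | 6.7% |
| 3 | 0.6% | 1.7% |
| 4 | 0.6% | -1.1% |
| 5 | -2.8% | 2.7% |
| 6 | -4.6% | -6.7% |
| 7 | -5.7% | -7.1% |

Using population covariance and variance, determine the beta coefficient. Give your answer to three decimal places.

r̄p = -1.0571%,  r̄m = -0.3571%
Cov = Σ(rp − r̄p)(rm − r̄m) / 7 = 12.0824
Var(rm) = Σ(rm − r̄m)² / 7 = 21.7682
β = Cov / Var = 12.0824 / 21.7682 = 0.5550

0.555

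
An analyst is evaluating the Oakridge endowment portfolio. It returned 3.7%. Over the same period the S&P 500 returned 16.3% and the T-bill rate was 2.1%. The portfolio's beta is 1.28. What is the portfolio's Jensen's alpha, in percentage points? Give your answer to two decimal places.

-16.58

CAPM expected return = Rf + β(Rm − Rf) = 2.1% + 1.28 × (16.3% − 2.1%) = 2.1 + 1.28 × 14.20 = 20.2760%
Jensen's α = Rp − E[R] = 3.7% − 20.2760% = -16.5760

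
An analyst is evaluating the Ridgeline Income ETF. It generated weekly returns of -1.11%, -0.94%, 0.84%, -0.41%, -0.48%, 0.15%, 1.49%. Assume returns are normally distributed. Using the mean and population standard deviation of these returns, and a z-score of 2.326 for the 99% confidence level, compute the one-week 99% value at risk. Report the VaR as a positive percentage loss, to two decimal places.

2.11

μ = (-1.11 − 0.94 + 0.84 − 0.41 − 0.48 + 0.15 + 1.49) / 7 = -0.460 / 7 = -0.0657%
Σ(r − μ)² = 5.4322; population σ = √(5.4322/7) = 0.8809%
VaR = −(μ − z·σ) = −(-0.0657 − 2.326 × 0.8809) = −(-2.1147) = 2.1147%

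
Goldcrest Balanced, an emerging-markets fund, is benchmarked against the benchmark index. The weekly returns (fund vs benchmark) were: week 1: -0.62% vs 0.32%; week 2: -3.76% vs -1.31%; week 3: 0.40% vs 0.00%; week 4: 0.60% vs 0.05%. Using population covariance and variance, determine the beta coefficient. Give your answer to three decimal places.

r̄p = -0.8450%,  r̄m = -0.2350%
Cov = Σ(rp − r̄p)(rm − r̄m) / 4 = 0.9907
Var(rm) = Σ(rm − r̄m)² / 4 = 0.4000
β = Cov / Var = 0.9907 / 0.4000 = 2.4768

2.477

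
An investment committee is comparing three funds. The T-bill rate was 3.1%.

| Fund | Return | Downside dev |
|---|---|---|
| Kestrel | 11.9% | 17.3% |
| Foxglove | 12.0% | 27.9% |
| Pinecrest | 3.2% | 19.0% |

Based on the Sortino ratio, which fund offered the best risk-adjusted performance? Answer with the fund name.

Kestrel: Sortino ratio = (11.9% − 3.1%) / 17.3% = 0.509
Foxglove: Sortino ratio = (12.0% − 3.1%) / 27.9% = 0.319
Pinecrest: Sortino ratio = (3.2% − 3.1%) / 19.0% = 0.005
Highest: Kestrel (0.509).

Kestrel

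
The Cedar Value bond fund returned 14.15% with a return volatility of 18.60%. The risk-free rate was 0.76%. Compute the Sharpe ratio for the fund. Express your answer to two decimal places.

Sharpe = (Rp − Rf) / σp = (14.15% − 0.76%) / 18.60% = 13.39% / 18.60% = 0.7199

0.72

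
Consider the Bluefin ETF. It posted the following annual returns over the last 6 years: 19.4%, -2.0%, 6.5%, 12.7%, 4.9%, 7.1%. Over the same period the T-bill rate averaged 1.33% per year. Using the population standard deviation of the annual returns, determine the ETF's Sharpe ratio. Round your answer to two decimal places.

r̄ = (19.4 − 2 + 6.5 + 12.7 + 4.9 + 7.1) / 6 = 48.60 / 6 = 8.1000%
Σ(r − r̄)² = 264.6600; population σ = √(264.6600/6) = 6.6415%
Sharpe = (r̄ − rf) / σ = (8.1000 − 1.33) / 6.6415 = 6.7700 / 6.6415 = 1.0193

1.02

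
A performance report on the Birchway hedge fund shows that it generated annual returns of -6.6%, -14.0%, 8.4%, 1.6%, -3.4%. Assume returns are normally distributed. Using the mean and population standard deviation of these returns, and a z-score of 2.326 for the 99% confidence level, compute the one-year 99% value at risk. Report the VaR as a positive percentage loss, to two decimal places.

Mean return μ = -14.00 / 5 = -2.8000%
Population std dev = √[285.0400 / 5] = 7.5504%
VaR = −(μ − z·σ) = −(-2.8000 − 2.326 × 7.5504) = −(-20.3622) = 20.3622%

20.36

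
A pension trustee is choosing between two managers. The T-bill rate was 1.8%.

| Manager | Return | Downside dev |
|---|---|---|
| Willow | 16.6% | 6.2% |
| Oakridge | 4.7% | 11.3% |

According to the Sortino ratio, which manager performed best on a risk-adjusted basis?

Willow: Sortino ratio = (16.6% − 1.8%) / 6.2% = 2.387
Oakridge: Sortino ratio = (4.7% − 1.8%) / 11.3% = 0.257
Highest: Willow (2.387).

Willow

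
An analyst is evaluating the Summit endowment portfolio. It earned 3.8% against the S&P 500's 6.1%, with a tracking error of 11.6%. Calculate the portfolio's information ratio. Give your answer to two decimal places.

IR = (Rp − Rb) / TE = (3.8% − 6.1%) / 11.6% = -2.30% / 11.6% = -0.1983

-0.20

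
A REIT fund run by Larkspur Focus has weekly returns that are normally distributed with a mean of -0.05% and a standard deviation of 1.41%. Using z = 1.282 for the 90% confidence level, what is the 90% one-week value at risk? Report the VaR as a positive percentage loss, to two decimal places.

VaR (as % loss) = −(μ − z·σ) = −(-0.05% − 1.282 × 1.41%) = −(-1.85762%) = 1.85762%

1.86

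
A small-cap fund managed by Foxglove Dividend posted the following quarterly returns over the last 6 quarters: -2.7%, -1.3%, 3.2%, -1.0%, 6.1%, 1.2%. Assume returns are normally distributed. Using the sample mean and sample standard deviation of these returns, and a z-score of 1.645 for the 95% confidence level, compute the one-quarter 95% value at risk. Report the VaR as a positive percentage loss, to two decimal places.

4.48

μ = (-2.7 − 1.3 + 3.2 − 1 + 6.1 + 1.2) / 6 = 0.9167%
Σ(r − μ)² = (-2.7 − 0.9167)² + (-1.3 − 0.9167)² + (3.2 − 0.9167)² + … = 53.8283
σ = √[53.8283 / 5] = 3.2811%
VaR = −(μ − z·σ) = −(0.9167 − 1.645 × 3.2811) = −(-4.4807) = 4.4807%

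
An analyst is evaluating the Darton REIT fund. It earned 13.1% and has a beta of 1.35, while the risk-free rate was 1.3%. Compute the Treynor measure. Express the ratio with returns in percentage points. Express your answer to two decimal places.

Treynor = (Rp − Rf) / β = (13.1% − 1.3%) / 1.35 = 11.80 / 1.35 = 8.7407

8.74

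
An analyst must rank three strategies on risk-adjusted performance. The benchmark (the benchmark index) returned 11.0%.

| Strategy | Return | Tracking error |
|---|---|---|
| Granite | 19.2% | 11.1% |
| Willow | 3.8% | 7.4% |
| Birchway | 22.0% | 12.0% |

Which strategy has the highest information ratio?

Birchway

Granite: IR = (19.2% − 11.0%) / 11.1% = 0.739
Willow: IR = (3.8% − 11.0%) / 7.4% = -0.973
Birchway: IR = (22.0% − 11.0%) / 12.0% = 0.917
Highest: Birchway (0.917).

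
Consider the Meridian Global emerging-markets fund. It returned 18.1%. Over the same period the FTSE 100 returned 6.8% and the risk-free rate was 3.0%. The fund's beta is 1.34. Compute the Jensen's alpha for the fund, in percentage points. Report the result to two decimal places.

10.01

CAPM expected return = Rf + β(Rm − Rf) = 3.0% + 1.34 × (6.8% − 3.0%) = 3 + 1.34 × 3.80 = 8.0920%
Jensen's α = Rp − E[R] = 18.1% − 8.0920% = 10.0080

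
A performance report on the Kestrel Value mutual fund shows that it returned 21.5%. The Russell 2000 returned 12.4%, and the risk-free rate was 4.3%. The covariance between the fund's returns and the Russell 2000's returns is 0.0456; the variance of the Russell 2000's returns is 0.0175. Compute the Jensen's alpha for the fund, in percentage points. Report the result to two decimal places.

β = Cov / Var = 0.0456 / 0.0175 = 2.6057
E[R] = Rf + β(Rm − Rf) = 4.3% + 2.6057 × (12.4% − 4.3%) = 25.4062%
α = Rp − E[R] = 21.5% − 25.4062% = -3.9062

-3.91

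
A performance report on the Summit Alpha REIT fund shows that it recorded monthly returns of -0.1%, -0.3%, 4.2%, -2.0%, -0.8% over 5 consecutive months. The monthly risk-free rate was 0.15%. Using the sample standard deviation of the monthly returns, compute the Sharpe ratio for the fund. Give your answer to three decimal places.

r̄ = (-0.1 − 0.3 + 4.2 − 2 − 0.8) / 5 = 0.2000%
Σ(r − r̄)² = (-0.1 − 0.2000)² + (-0.3 − 0.2000)² + … = 22.1800
σ = √[22.1800 / 4] = 2.3548%
Sharpe = (r̄ − rf) / σ = (0.2000 − 0.15) / 2.3548 = 0.0500 / 2.3548 = 0.0212

0.021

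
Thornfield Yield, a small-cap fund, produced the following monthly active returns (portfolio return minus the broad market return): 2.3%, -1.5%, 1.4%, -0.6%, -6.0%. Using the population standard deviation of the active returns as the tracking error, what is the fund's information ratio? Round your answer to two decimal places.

-0.30

r̄ = (2.3 − 1.5 + 1.4 − 0.6 − 6) / 5 = -0.8800%
Population σ = √[Σ(r − r̄)² / 5] = √[41.9880 / 5] = √8.3976 = 2.8979%
IR = r̄ / tracking error = -0.8800 / 2.8979 = -0.3037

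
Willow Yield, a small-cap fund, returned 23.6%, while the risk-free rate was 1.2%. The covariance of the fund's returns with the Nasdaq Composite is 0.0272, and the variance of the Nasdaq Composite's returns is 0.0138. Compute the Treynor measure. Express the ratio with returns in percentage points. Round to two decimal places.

11.36

β = Cov / Var = 0.0272 / 0.0138 = 1.9710
Treynor = (Rp − Rf) / β = (23.6% − 1.2%) / 1.9710 = 22.40 / 1.9710 = 11.3648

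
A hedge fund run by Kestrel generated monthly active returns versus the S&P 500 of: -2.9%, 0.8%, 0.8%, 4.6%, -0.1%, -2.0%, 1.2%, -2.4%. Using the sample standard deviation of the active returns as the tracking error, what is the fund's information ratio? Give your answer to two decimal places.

0.00

μ = (-2.9 + 0.8 + 0.8 + 4.6 − 0.1 − 2 + 1.2 − 2.4) / 8 = 0.0000%
Σ(r − μ)² = (-2.9 − 0.0000)² + (0.8 − 0.0000)² + … = 42.0600
σ = √[42.0600 / 7] = 2.4512%
IR = μ / tracking error = 0.0000 / 2.4512 = 0.0000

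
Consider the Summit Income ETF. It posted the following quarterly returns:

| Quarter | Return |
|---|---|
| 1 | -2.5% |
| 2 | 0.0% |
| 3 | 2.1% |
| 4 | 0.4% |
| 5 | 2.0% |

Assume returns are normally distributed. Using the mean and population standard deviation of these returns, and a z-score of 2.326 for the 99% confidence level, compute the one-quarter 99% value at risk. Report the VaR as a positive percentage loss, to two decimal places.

3.49

Mean return μ = 2.00 / 5 = 0.4000%
Population σ = √[Σ(r − μ)² / 5] = √[14.0200 / 5] = √2.8040 = 1.6745%
VaR = −(μ − z·σ) = −(0.4000 − 2.326 × 1.6745) = −(-3.4949) = 3.4949%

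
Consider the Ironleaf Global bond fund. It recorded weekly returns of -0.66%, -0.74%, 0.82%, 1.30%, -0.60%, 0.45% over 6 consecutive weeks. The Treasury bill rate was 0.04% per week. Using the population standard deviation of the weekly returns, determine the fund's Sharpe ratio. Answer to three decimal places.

0.069

r̄ = (-0.66 − 0.74 + 0.82 + 1.3 − 0.6 + 0.45) / 6 = 0.0950%
Σ(r − r̄)² = (-0.66 − 0.0950)² + (-0.74 − 0.0950)² + (0.82 − 0.0950)² + … = 3.8540
population σ = √(3.8540 / 6) = √0.6423 = 0.8014%
Sharpe = (r̄ − rf) / σ = (0.0950 − 0.04) / 0.8014 = 0.0550 / 0.8014 = 0.0686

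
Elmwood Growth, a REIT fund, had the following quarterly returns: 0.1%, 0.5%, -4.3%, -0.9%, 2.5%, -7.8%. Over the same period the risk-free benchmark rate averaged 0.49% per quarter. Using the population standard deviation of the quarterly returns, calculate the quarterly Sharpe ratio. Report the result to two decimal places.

-0.63

r̄ = (0.1 + 0.5 − 4.3 − 0.9 + 2.5 − 7.8) / 6 = -1.6500%
Σ(r − r̄)² = (0.1 − (-1.6500))² + (0.5 − (-1.6500))² + (-4.3 − (-1.6500))² + … = 70.3150
σ = √[70.3150 / 6] = 3.4233%
Sharpe = (r̄ − rf) / σ = (-1.6500 − 0.49) / 3.4233 = -2.1400 / 3.4233 = -0.6251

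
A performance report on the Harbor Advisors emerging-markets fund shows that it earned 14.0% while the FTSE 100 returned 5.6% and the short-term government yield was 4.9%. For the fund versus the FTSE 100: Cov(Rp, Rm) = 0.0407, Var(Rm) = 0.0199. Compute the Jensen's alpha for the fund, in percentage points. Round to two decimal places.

7.67

β = Cov / Var = 0.0407 / 0.0199 = 2.0452
E[R] = Rf + β(Rm − Rf) = 4.9% + 2.0452 × (5.6% − 4.9%) = 6.3316%
α = Rp − E[R] = 14.0% − 6.3316% = 7.6684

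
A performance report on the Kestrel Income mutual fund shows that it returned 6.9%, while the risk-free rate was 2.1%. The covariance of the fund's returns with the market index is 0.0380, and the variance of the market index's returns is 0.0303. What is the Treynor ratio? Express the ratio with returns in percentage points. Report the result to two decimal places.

β = Cov / Var = 0.0380 / 0.0303 = 1.2541
Treynor = (Rp − Rf) / β = (6.9% − 2.1%) / 1.2541 = 4.80 / 1.2541 = 3.8274

3.83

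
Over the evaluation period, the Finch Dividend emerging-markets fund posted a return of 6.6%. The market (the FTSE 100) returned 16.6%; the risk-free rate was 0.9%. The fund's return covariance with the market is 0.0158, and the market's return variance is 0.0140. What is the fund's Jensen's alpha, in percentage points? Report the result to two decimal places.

-12.02

β = Cov / Var = 0.0158 / 0.0140 = 1.1286
E[R] = Rf + β(Rm − Rf) = 0.9% + 1.1286 × (16.6% − 0.9%) = 18.6190%
α = Rp − E[R] = 6.6% − 18.6190% = -12.0190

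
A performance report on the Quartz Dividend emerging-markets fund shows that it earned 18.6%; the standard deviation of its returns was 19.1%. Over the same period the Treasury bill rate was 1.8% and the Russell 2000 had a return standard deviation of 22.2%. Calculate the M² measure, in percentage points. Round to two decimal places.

Sharpe = (Rp − Rf) / σp = (18.6% − 1.8%) / 19.1% = 0.8796
M² = Rf + Sharpe × σm = 1.8% + 0.8796 × 22.2% = 21.3271%

21.33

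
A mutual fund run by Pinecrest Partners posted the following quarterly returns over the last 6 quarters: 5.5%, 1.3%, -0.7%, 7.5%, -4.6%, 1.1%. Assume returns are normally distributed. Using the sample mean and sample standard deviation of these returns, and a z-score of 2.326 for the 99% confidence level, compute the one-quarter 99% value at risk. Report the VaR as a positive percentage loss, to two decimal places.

Mean return r̄ = 10.10 / 6 = 1.6833%
Σ(r − r̄)² = 94.0483; sample σ = √(94.0483/5) = 4.3370%
VaR = −(r̄ − z·σ) = −(1.6833 − 2.326 × 4.3370) = −(-8.4046) = 8.4046%

8.40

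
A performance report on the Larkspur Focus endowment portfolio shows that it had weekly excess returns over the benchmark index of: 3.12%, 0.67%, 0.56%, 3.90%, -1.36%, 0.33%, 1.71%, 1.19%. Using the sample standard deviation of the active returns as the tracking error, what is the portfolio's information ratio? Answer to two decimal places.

μ = (3.12 + 0.67 + 0.56 + 3.9 − 1.36 + 0.33 + 1.71 + 1.19) / 8 = 10.120 / 8 = 1.2650%
Sample std dev = √[19.2038 / 7] = 1.6563%
IR = μ / tracking error = 1.2650 / 1.6563 = 0.7638

0.76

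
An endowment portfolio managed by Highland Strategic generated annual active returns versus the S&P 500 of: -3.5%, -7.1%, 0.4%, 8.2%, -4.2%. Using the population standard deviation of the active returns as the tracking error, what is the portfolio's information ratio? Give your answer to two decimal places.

-0.23

μ = (-3.5 − 7.1 + 0.4 + 8.2 − 4.2) / 5 = -6.20 / 5 = -1.2400%
Σ(r − μ)² = 140.0120; population σ = √(140.0120/5) = 5.2917%
IR = μ / tracking error = -1.2400 / 5.2917 = -0.2343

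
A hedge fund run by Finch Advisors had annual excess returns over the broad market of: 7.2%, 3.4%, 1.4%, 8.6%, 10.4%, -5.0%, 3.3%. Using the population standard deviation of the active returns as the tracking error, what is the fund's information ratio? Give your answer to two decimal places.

0.87

r̄ = (7.2 + 3.4 + 1.4 + 8.6 + 10.4 − 5 + 3.3) / 7 = 29.30 / 7 = 4.1857%
Population σ = √[Σ(r − r̄)² / 7] = √[160.7286 / 7] = √22.9612 = 4.7918%
IR = r̄ / tracking error = 4.1857 / 4.7918 = 0.8735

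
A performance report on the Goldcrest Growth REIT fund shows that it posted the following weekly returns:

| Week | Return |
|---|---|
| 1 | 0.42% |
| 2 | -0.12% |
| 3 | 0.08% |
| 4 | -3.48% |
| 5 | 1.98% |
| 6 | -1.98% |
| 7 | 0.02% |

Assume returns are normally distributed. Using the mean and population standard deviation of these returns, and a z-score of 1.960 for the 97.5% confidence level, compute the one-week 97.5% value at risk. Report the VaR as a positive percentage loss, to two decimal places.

3.65

r̄ = (0.42 − 0.12 + 0.08 − 3.48 + 1.98 − 1.98 + 0.02) / 7 = -0.4400%
Σ(r − r̄)² = (0.42 − (-0.4400))² + (-0.12 − (-0.4400))² + … = 18.7936
σ = √[18.7936 / 7] = 1.6385%
VaR = −(r̄ − z·σ) = −(-0.4400 − 1.960 × 1.6385) = −(-3.6515) = 3.6515%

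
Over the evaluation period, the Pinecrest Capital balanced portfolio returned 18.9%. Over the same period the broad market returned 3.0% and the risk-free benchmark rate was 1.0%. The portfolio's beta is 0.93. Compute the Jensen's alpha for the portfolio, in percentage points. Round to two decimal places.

CAPM expected return = Rf + β(Rm − Rf) = 1.0% + 0.93 × (3.0% − 1.0%) = 1 + 0.93 × 2.00 = 2.8600%
Jensen's α = Rp − E[R] = 18.9% − 2.8600% = 16.0400

16.04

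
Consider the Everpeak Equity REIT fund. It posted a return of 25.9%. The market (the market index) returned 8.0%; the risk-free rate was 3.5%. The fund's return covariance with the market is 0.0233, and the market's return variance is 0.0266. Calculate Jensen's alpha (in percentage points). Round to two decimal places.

β = Cov / Var = 0.0233 / 0.0266 = 0.8759
E[R] = Rf + β(Rm − Rf) = 3.5% + 0.8759 × (8.0% − 3.5%) = 7.4416%
α = Rp − E[R] = 25.9% − 7.4416% = 18.4584

18.46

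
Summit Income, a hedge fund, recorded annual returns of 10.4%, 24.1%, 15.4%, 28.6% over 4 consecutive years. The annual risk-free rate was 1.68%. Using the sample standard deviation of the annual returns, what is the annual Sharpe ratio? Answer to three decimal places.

r̄ = (10.4 + 24.1 + 15.4 + 28.6) / 4 = 19.6250%
Sample σ = √[Σ(r − r̄)² / 3] = √[203.5275 / 3] = √67.8425 = 8.2367%
Sharpe = (r̄ − rf) / σ = (19.6250 − 1.68) / 8.2367 = 17.9450 / 8.2367 = 2.1787

2.179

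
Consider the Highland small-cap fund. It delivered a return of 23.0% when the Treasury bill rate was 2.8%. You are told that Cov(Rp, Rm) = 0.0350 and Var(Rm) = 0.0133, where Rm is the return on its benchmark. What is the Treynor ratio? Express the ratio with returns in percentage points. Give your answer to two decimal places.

β = Cov / Var = 0.0350 / 0.0133 = 2.6316
Treynor = (Rp − Rf) / β = (23.0% − 2.8%) / 2.6316 = 20.20 / 2.6316 = 7.6759

7.68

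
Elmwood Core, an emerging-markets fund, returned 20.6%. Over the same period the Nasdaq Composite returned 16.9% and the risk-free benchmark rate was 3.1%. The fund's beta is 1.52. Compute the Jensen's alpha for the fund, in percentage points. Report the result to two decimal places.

CAPM expected return = Rf + β(Rm − Rf) = 3.1% + 1.52 × (16.9% − 3.1%) = 3.1 + 1.52 × 13.80 = 24.0760%
Jensen's α = Rp − E[R] = 20.6% − 24.0760% = -3.4760

-3.48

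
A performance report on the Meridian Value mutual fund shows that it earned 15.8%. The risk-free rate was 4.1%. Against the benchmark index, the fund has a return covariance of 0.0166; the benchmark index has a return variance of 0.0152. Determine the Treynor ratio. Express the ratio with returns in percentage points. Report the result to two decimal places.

β = Cov / Var = 0.0166 / 0.0152 = 1.0921
Treynor = (Rp − Rf) / β = (15.8% − 4.1%) / 1.0921 = 11.70 / 1.0921 = 10.7133

10.71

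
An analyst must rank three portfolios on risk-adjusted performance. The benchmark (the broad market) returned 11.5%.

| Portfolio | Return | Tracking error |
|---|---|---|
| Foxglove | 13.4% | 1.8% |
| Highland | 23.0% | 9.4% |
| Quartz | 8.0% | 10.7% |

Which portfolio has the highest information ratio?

Foxglove: IR = (13.4% − 11.5%) / 1.8% = 1.056
Highland: IR = (23.0% − 11.5%) / 9.4% = 1.223
Quartz: IR = (8.0% − 11.5%) / 10.7% = -0.327
Highest: Highland (1.223).

Highland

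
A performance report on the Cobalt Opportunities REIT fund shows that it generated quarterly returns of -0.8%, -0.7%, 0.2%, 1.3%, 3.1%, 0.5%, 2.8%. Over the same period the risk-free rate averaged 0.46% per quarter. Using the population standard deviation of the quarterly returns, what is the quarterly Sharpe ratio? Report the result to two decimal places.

0.31

Mean return r̄ = 6.40 / 7 = 0.9143%
Population std dev = √[14.7086 / 7] = 1.4496%
Sharpe = (r̄ − rf) / σ = (0.9143 − 0.46) / 1.4496 = 0.4543 / 1.4496 = 0.3134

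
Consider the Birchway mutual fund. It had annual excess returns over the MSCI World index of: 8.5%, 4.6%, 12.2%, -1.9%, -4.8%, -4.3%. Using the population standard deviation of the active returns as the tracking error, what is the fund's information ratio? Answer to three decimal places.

r̄ = (8.5 + 4.6 + 12.2 − 1.9 − 4.8 − 4.3) / 6 = 14.30 / 6 = 2.3833%
Σ(r − r̄)² = (8.5 − 2.3833)² + (4.6 − 2.3833)² + … = 253.3083
σ = √[253.3083 / 6] = 6.4975%
IR = r̄ / tracking error = 2.3833 / 6.4975 = 0.3668

0.367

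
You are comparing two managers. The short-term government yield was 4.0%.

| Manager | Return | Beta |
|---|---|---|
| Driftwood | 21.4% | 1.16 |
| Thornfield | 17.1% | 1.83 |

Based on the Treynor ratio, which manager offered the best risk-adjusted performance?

Driftwood: Treynor = (21.4% − 4.0%) / 1.16 = 15.000
Thornfield: Treynor = (17.1% − 4.0%) / 1.83 = 7.158
Highest: Driftwood (15.000).

Driftwood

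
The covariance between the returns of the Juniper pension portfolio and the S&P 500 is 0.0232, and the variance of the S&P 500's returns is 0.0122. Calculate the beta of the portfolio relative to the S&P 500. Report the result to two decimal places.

1.90

β = Cov(Rp, Rm) / Var(Rm) = 0.0232 / 0.0122 = 1.9016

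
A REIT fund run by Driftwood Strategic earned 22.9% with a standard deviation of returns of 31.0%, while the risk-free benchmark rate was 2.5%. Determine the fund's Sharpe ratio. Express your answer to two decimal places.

0.66

Sharpe = (Rp − Rf) / σp = (22.9% − 2.5%) / 31.0% = 20.40% / 31.0% = 0.6581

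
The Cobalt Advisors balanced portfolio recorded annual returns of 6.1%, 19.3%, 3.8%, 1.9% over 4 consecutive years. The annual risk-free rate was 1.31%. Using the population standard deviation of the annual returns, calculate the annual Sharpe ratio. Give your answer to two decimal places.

r̄ = (6.1 + 19.3 + 3.8 + 1.9) / 4 = 7.7750%
Σ(r − r̄)² = 185.9475; population σ = √(185.9475/4) = 6.8181%
Sharpe = (r̄ − rf) / σ = (7.7750 − 1.31) / 6.8181 = 6.4650 / 6.8181 = 0.9482

0.95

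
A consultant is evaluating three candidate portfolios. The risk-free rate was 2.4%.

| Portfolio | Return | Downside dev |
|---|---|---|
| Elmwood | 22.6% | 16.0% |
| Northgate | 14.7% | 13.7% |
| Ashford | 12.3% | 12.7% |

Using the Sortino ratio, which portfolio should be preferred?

Elmwood: Sortino ratio = (22.6% − 2.4%) / 16.0% = 1.263
Northgate: Sortino ratio = (14.7% − 2.4%) / 13.7% = 0.898
Ashford: Sortino ratio = (12.3% − 2.4%) / 12.7% = 0.780
Highest: Elmwood (1.263).

Elmwood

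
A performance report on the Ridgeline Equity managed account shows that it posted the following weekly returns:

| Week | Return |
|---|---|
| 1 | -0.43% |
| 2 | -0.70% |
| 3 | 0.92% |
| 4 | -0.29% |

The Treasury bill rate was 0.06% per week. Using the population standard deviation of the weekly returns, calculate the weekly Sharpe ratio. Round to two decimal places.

μ = (-0.43 − 0.7 + 0.92 − 0.29) / 4 = -0.1250%
Σ(r − μ)² = (-0.43 − (-0.1250))² + (-0.7 − (-0.1250))² + (0.92 − (-0.1250))² + … = 1.5429
population σ = √(1.5429 / 4) = √0.3857 = 0.6210%
Sharpe = (μ − rf) / σ = (-0.1250 − 0.06) / 0.6210 = -0.1850 / 0.6210 = -0.2979

-0.30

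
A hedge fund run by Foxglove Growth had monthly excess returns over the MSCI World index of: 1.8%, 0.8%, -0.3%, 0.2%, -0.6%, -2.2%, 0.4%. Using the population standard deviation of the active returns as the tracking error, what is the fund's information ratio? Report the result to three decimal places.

Mean return μ = 0.10 / 7 = 0.0143%
Population σ = √[Σ(r − μ)² / 7] = √[9.3686 / 7] = √1.3384 = 1.1569%
IR = μ / tracking error = 0.0143 / 1.1569 = 0.0124

0.012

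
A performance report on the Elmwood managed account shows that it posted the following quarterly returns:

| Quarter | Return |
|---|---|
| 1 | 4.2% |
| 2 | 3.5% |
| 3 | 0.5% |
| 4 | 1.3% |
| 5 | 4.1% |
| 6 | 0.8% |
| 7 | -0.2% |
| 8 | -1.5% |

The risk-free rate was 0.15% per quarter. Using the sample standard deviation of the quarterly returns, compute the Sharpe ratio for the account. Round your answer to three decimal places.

0.679

r̄ = (4.2 + 3.5 + 0.5 + 1.3 + 4.1 + 0.8 − 0.2 − 1.5) / 8 = 1.5875%
Σ(r − r̄)² = (4.2 − 1.5875)² + (3.5 − 1.5875)² + (0.5 − 1.5875)² + … = 31.4088
sample σ = √(31.4088 / 7) = √4.4870 = 2.1183%
Sharpe = (r̄ − rf) / σ = (1.5875 − 0.15) / 2.1183 = 1.4375 / 2.1183 = 0.6786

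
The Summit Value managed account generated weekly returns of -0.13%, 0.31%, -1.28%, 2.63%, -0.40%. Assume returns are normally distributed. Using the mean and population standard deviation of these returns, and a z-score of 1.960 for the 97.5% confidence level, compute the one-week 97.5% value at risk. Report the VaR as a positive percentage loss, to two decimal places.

r̄ = (-0.13 + 0.31 − 1.28 + 2.63 − 0.4) / 5 = 0.2260%
Σ(r − r̄)² = 8.5729; population σ = √(8.5729/5) = 1.3094%
VaR = −(r̄ − z·σ) = −(0.2260 − 1.960 × 1.3094) = −(-2.3404) = 2.3404%

2.34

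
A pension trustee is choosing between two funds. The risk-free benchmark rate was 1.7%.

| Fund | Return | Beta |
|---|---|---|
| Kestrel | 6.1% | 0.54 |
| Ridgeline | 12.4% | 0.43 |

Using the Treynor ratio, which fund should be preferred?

Ridgeline

Kestrel: Treynor = (6.1% − 1.7%) / 0.54 = 8.148
Ridgeline: Treynor = (12.4% − 1.7%) / 0.43 = 24.884
Highest: Ridgeline (24.884).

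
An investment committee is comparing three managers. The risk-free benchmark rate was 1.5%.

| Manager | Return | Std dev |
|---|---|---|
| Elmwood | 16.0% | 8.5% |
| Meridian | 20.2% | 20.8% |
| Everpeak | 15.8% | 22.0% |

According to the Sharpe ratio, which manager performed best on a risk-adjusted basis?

Elmwood

Elmwood: Sharpe ratio = (16.0% − 1.5%) / 8.5% = 1.706
Meridian: Sharpe ratio = (20.2% − 1.5%) / 20.8% = 0.899
Everpeak: Sharpe ratio = (15.8% − 1.5%) / 22.0% = 0.650
Highest: Elmwood (1.706).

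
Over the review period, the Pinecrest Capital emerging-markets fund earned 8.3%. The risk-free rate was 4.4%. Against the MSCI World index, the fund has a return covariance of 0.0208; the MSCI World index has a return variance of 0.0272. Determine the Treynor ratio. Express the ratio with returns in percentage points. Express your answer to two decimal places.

β = Cov / Var = 0.0208 / 0.0272 = 0.7647
Treynor = (Rp − Rf) / β = (8.3% − 4.4%) / 0.7647 = 3.90 / 0.7647 = 5.1000

5.10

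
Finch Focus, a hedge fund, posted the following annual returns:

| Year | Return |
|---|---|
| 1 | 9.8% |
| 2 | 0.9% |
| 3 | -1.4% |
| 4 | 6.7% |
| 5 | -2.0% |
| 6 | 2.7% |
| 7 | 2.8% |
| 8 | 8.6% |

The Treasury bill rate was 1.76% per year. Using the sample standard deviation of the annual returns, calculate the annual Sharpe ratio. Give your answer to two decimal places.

μ = (9.8 + 0.9 − 1.4 + 6.7 − 2 + 2.7 + 2.8 + 8.6) / 8 = 3.5125%
Σ(r − μ)² = 138.0888; sample σ = √(138.0888/7) = 4.4415%
Sharpe = (μ − rf) / σ = (3.5125 − 1.76) / 4.4415 = 1.7525 / 4.4415 = 0.3946

0.39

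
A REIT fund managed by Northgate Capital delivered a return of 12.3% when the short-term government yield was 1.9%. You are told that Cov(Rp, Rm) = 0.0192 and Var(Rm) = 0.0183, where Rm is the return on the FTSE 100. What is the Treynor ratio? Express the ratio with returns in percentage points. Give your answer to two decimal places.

β = Cov / Var = 0.0192 / 0.0183 = 1.0492
Treynor = (Rp − Rf) / β = (12.3% − 1.9%) / 1.0492 = 10.40 / 1.0492 = 9.9123

9.91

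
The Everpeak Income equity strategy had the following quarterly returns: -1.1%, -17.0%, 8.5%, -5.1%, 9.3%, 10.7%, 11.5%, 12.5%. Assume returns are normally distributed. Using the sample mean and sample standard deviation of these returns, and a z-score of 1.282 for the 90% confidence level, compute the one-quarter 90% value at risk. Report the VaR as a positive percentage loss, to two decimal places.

Mean return r̄ = 29.30 / 8 = 3.6625%
Sample std dev = √[770.6388 / 7] = 10.4924%
VaR = −(r̄ − z·σ) = −(3.6625 − 1.282 × 10.4924) = −(-9.7888) = 9.7888%

9.79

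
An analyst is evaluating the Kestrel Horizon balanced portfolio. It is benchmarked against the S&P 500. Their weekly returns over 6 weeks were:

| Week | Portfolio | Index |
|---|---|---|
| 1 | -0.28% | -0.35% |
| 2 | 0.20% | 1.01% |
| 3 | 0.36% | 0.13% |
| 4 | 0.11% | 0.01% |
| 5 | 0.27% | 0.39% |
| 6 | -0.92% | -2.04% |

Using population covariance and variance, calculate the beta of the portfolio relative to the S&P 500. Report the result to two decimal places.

0.43

r̄p = -0.0433%,  r̄m = -0.1417%
Cov = Σ(rp − r̄p)(rm − r̄m) / 6 = 0.3822
Var(rm) = Σ(rm − r̄m)² / 6 = 0.8921
β = Cov / Var = 0.3822 / 0.8921 = 0.4284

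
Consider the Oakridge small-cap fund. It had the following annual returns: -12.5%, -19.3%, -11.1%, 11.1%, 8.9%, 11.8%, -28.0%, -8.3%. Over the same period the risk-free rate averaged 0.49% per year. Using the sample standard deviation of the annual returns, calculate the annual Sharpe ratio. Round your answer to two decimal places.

Mean return r̄ = -47.40 / 8 = -5.9250%
Sample std dev = √[1565.6550 / 7] = 14.9554%
Sharpe = (r̄ − rf) / σ = (-5.9250 − 0.49) / 14.9554 = -6.4150 / 14.9554 = -0.4289

-0.43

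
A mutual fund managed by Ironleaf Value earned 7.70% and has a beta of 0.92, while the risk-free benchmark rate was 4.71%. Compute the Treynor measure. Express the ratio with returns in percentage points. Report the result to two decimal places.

Treynor = (Rp − Rf) / β = (7.70% − 4.71%) / 0.92 = 2.99 / 0.92 = 3.2500

3.25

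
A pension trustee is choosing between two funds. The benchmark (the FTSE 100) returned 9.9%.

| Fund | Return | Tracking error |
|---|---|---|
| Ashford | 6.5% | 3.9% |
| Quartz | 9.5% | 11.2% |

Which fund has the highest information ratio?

Quartz

Ashford: IR = (6.5% − 9.9%) / 3.9% = -0.872
Quartz: IR = (9.5% − 9.9%) / 11.2% = -0.036
Highest: Quartz (-0.036).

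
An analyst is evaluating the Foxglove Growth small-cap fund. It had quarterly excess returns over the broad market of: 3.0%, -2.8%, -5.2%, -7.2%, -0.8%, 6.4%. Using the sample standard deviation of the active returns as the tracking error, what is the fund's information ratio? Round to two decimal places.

r̄ = (3 − 2.8 − 5.2 − 7.2 − 0.8 + 6.4) / 6 = -6.60 / 6 = -1.1000%
Sample std dev = √[130.0600 / 5] = 5.1002%
IR = r̄ / tracking error = -1.1000 / 5.1002 = -0.2157

-0.22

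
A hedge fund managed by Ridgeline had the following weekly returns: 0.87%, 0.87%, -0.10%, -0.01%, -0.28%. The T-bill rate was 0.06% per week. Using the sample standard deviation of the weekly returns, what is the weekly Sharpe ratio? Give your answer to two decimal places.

Mean return r̄ = 1.350 / 5 = 0.2700%
Sample std dev = √[1.2378 / 4] = 0.5563%
Sharpe = (r̄ − rf) / σ = (0.2700 − 0.06) / 0.5563 = 0.2100 / 0.5563 = 0.3775

0.38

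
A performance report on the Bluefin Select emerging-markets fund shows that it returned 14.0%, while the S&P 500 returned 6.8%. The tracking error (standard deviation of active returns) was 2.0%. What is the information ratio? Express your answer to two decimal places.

IR = (Rp − Rb) / TE = (14.0% − 6.8%) / 2.0% = 7.20% / 2.0% = 3.6000

3.60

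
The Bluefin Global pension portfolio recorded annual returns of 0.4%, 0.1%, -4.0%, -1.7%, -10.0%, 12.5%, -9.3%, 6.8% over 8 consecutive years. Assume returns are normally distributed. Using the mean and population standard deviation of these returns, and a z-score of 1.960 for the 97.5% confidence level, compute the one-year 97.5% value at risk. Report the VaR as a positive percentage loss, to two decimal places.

14.59

Mean return r̄ = -5.20 / 8 = -0.6500%
Σ(r − r̄)² = (0.4 − (-0.6500))² + (0.1 − (-0.6500))² + … = 404.6600
σ = √[404.6600 / 8] = 7.1121%
VaR = −(r̄ − z·σ) = −(-0.6500 − 1.960 × 7.1121) = −(-14.5897) = 14.5897%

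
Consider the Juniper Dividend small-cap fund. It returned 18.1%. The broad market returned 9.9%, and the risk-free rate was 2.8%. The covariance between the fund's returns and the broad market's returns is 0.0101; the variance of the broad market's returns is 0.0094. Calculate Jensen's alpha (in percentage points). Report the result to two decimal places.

7.67

β = Cov / Var = 0.0101 / 0.0094 = 1.0745
E[R] = Rf + β(Rm − Rf) = 2.8% + 1.0745 × (9.9% − 2.8%) = 10.4290%
α = Rp − E[R] = 18.1% − 10.4290% = 7.6710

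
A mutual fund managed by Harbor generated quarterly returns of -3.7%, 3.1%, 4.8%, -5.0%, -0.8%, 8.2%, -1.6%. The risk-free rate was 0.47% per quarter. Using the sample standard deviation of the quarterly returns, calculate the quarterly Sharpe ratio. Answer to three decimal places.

r̄ = (-3.7 + 3.1 + 4.8 − 5 − 0.8 + 8.2 − 1.6) / 7 = 5.00 / 7 = 0.7143%
Σ(r − r̄)² = 138.2086; sample σ = √(138.2086/6) = 4.7995%
Sharpe = (r̄ − rf) / σ = (0.7143 − 0.47) / 4.7995 = 0.2443 / 4.7995 = 0.0509

0.051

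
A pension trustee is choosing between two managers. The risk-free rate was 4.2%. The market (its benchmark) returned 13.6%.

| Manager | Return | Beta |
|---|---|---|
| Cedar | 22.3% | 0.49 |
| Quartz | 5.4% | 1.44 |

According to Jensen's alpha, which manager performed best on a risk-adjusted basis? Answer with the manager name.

Cedar

Cedar: α = 22.3% − [4.2% + 0.49 × (13.6% − 4.2%)] = 13.494
Quartz: α = 5.4% − [4.2% + 1.44 × (13.6% − 4.2%)] = -12.336
Highest: Cedar (13.494).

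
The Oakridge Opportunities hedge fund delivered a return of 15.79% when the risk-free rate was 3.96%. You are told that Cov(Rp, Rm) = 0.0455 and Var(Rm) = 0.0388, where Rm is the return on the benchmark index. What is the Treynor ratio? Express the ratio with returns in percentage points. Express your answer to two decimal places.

10.09

β = Cov / Var = 0.0455 / 0.0388 = 1.1727
Treynor = (Rp − Rf) / β = (15.79% − 3.96%) / 1.1727 = 11.83 / 1.1727 = 10.0878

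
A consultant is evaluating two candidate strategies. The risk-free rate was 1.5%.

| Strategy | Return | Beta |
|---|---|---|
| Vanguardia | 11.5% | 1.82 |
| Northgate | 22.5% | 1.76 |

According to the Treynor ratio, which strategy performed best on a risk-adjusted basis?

Northgate

Vanguardia: Treynor = (11.5% − 1.5%) / 1.82 = 5.495
Northgate: Treynor = (22.5% − 1.5%) / 1.76 = 11.932
Highest: Northgate (11.932).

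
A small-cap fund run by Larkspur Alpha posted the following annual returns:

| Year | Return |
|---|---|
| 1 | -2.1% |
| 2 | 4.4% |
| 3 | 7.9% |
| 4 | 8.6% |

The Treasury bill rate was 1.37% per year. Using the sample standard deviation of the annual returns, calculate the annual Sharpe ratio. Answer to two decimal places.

0.68

Mean return r̄ = 18.80 / 4 = 4.7000%
Sample σ = √[Σ(r − r̄)² / 3] = √[71.7800 / 3] = √23.9267 = 4.8915%
Sharpe = (r̄ − rf) / σ = (4.7000 − 1.37) / 4.8915 = 3.3300 / 4.8915 = 0.6808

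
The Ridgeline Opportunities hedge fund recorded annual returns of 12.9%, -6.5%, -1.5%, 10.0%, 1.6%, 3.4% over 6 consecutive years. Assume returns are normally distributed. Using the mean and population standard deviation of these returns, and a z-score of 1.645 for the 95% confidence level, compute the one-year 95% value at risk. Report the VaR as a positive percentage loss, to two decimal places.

7.49

r̄ = (12.9 − 6.5 − 1.5 + 10 + 1.6 + 3.4) / 6 = 19.90 / 6 = 3.3167%
Σ(r − r̄)² = (12.9 − 3.3167)² + (-6.5 − 3.3167)² + (-1.5 − 3.3167)² + … = 259.0283
σ = √[259.0283 / 6] = 6.5705%
VaR = −(r̄ − z·σ) = −(3.3167 − 1.645 × 6.5705) = −(-7.4918) = 7.4918%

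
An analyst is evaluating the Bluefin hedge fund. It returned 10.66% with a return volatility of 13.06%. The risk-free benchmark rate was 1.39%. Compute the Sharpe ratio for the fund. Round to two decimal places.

Sharpe = (Rp − Rf) / σp = (10.66% − 1.39%) / 13.06% = 9.27% / 13.06% = 0.7098

0.71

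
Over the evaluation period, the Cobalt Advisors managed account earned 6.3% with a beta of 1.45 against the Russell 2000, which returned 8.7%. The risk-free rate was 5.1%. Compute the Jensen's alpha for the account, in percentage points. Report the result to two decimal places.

CAPM expected return = Rf + β(Rm − Rf) = 5.1% + 1.45 × (8.7% − 5.1%) = 5.1 + 1.45 × 3.60 = 10.3200%
Jensen's α = Rp − E[R] = 6.3% − 10.3200% = -4.0200

-4.02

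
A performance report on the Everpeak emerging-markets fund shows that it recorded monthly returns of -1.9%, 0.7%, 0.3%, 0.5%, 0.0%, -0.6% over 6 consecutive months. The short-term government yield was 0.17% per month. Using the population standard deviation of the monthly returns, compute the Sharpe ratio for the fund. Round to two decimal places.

r̄ = (-1.9 + 0.7 + 0.3 + 0.5 + 0 − 0.6) / 6 = -1.00 / 6 = -0.1667%
Σ(r − r̄)² = 4.6333; population σ = √(4.6333/6) = 0.8788%
Sharpe = (r̄ − rf) / σ = (-0.1667 − 0.17) / 0.8788 = -0.3367 / 0.8788 = -0.3831

-0.38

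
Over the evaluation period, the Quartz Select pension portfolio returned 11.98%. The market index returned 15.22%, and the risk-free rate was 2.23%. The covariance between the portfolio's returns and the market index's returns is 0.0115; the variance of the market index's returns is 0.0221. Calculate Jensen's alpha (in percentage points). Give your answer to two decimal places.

β = Cov / Var = 0.0115 / 0.0221 = 0.5204
E[R] = Rf + β(Rm − Rf) = 2.23% + 0.5204 × (15.22% − 2.23%) = 8.9900%
α = Rp − E[R] = 11.98% − 8.9900% = 2.9900

2.99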